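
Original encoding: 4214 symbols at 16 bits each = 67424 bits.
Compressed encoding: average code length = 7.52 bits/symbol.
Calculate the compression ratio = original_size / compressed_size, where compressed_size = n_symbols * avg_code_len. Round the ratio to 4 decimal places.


original_size = n_symbols * orig_bits = 4214 * 16 = 67424 bits
compressed_size = n_symbols * avg_code_len = 4214 * 7.52 = 31689.28 bits
ratio = original_size / compressed_size = 67424 / 31689.28 = 2.1277

Compression ratio = 2.1277


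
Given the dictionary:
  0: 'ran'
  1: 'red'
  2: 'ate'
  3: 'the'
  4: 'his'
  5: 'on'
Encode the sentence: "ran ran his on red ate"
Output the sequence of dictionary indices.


Look up each word in the dictionary:
  'ran' -> 0
  'ran' -> 0
  'his' -> 4
  'on' -> 5
  'red' -> 1
  'ate' -> 2

Encoded: [0, 0, 4, 5, 1, 2]


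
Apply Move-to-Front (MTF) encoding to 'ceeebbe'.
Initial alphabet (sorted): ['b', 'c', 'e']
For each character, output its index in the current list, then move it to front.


MTF encoding:
'c': index 1 in ['b', 'c', 'e'] -> ['c', 'b', 'e']
'e': index 2 in ['c', 'b', 'e'] -> ['e', 'c', 'b']
'e': index 0 in ['e', 'c', 'b'] -> ['e', 'c', 'b']
'e': index 0 in ['e', 'c', 'b'] -> ['e', 'c', 'b']
'b': index 2 in ['e', 'c', 'b'] -> ['b', 'e', 'c']
'b': index 0 in ['b', 'e', 'c'] -> ['b', 'e', 'c']
'e': index 1 in ['b', 'e', 'c'] -> ['e', 'b', 'c']


Output: [1, 2, 0, 0, 2, 0, 1]


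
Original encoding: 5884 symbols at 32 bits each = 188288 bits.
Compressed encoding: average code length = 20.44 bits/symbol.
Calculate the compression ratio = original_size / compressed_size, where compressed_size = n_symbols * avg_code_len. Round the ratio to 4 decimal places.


original_size = n_symbols * orig_bits = 5884 * 32 = 188288 bits
compressed_size = n_symbols * avg_code_len = 5884 * 20.44 = 120268.96 bits
ratio = original_size / compressed_size = 188288 / 120268.96 = 1.5656

Compression ratio = 1.5656


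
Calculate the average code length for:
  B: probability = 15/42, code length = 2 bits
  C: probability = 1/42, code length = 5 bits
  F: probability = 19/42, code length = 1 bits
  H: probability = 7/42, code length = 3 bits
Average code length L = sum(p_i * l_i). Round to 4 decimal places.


Weighted contributions p_i * l_i:
  B: (15/42) * 2 = 30/42
  C: (1/42) * 5 = 5/42
  F: (19/42) * 1 = 19/42
  H: (7/42) * 3 = 21/42
Sum = (30 + 5 + 19 + 21)/42 = 75/42

L = 75/42 = 1.7857 bits/symbol


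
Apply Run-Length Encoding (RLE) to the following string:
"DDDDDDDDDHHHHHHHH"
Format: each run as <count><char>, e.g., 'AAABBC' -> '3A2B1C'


Scanning runs left to right:
  i=0: run of 'D' x 9 -> '9D'
  i=9: run of 'H' x 8 -> '8H'

RLE = 9D8H


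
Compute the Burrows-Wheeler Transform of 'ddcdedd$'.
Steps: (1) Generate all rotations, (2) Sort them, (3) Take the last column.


Rotations (sorted):
  0: $ddcdedd -> last char: d
  1: cdedd$dd -> last char: d
  2: d$ddcded -> last char: d
  3: dcdedd$d -> last char: d
  4: dd$ddcde -> last char: e
  5: ddcdedd$ -> last char: $
  6: dedd$ddc -> last char: c
  7: edd$ddcd -> last char: d


BWT = dddde$cd


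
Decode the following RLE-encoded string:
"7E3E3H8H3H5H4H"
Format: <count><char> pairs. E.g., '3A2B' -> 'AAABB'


Expanding each <count><char> pair:
  7E -> 'EEEEEEE'
  3E -> 'EEE'
  3H -> 'HHH'
  8H -> 'HHHHHHHH'
  3H -> 'HHH'
  5H -> 'HHHHH'
  4H -> 'HHHH'

Decoded = EEEEEEEEEEHHHHHHHHHHHHHHHHHHHHHHH


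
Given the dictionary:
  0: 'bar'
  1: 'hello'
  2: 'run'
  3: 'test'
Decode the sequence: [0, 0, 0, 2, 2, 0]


Look up each index in the dictionary:
  0 -> 'bar'
  0 -> 'bar'
  0 -> 'bar'
  2 -> 'run'
  2 -> 'run'
  0 -> 'bar'

Decoded: "bar bar bar run run bar"


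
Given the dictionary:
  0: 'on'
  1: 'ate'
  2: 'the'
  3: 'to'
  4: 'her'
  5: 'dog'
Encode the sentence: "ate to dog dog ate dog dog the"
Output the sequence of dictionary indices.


Look up each word in the dictionary:
  'ate' -> 1
  'to' -> 3
  'dog' -> 5
  'dog' -> 5
  'ate' -> 1
  'dog' -> 5
  'dog' -> 5
  'the' -> 2

Encoded: [1, 3, 5, 5, 1, 5, 5, 2]


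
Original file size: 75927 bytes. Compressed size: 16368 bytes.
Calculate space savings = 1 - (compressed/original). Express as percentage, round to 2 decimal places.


ratio = compressed/original = 16368/75927 = 0.215575
savings = 1 - ratio = 1 - 0.215575 = 0.784425
as a percentage: 0.784425 * 100 = 78.44%

Space savings = 1 - 16368/75927 = 78.44%


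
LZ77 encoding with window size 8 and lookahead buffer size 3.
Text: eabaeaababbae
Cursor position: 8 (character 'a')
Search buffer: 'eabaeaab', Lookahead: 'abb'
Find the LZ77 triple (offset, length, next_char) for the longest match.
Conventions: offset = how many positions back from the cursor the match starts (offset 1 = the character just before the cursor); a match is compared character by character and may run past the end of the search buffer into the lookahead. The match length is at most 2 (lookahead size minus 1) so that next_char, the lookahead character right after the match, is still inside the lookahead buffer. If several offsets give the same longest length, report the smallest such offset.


Try each offset into the search buffer:
  offset=1 (pos 7, char 'b'): match length 0
  offset=2 (pos 6, char 'a'): match length 2
  offset=3 (pos 5, char 'a'): match length 1
  offset=4 (pos 4, char 'e'): match length 0
  offset=5 (pos 3, char 'a'): match length 1
  offset=6 (pos 2, char 'b'): match length 0
  offset=7 (pos 1, char 'a'): match length 2
  offset=8 (pos 0, char 'e'): match length 0
Longest match has length 2, found at offsets 2, 7; take the smallest, offset 2.
next_char = character at position 8 + 2 = 10 -> 'b'

Best match: offset=2, length=2 (matching 'ab' starting at position 6)
LZ77 triple: (2, 2, 'b')


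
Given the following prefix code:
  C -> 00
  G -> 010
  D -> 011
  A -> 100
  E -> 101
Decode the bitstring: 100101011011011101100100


Decoding step by step:
Bits 100 -> A
Bits 101 -> E
Bits 011 -> D
Bits 011 -> D
Bits 011 -> D
Bits 101 -> E
Bits 100 -> A
Bits 100 -> A


Decoded message: AEDDDEAA


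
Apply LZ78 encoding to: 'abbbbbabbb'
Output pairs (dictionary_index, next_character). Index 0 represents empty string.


LZ78 encoding steps:
Dictionary: {0: ''}
Step 1: w='' (idx 0), next='a' -> output (0, 'a'), add 'a' as idx 1
Step 2: w='' (idx 0), next='b' -> output (0, 'b'), add 'b' as idx 2
Step 3: w='b' (idx 2), next='b' -> output (2, 'b'), add 'bb' as idx 3
Step 4: w='bb' (idx 3), next='a' -> output (3, 'a'), add 'bba' as idx 4
Step 5: w='bb' (idx 3), next='b' -> output (3, 'b'), add 'bbb' as idx 5


Encoded: [(0, 'a'), (0, 'b'), (2, 'b'), (3, 'a'), (3, 'b')]


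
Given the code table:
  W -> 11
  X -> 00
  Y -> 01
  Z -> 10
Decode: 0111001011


Decoding:
01 -> Y
11 -> W
00 -> X
10 -> Z
11 -> W


Result: YWXZW


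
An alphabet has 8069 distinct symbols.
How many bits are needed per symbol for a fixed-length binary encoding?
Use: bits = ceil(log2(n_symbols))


log2(8069) = 12.9782
Bracket: 2^12 = 4096 < 8069 <= 2^13 = 8192
So ceil(log2(8069)) = 13

bits = ceil(log2(8069)) = ceil(12.9782) = 13 bits


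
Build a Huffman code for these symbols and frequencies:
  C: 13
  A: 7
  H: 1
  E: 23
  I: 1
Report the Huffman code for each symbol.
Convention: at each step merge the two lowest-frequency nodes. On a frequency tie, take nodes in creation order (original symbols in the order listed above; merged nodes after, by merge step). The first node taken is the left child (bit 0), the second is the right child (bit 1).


Huffman tree construction:
Step 1: Merge H(1) + I(1) = 2
Step 2: Merge (H+I)(2) + A(7) = 9
Step 3: Merge ((H+I)+A)(9) + C(13) = 22
Step 4: Merge (((H+I)+A)+C)(22) + E(23) = 45
Read each symbol's code off the tree from the root (left child = 0, right child = 1).

Codes:
  C: 01 (length 2)
  A: 001 (length 3)
  H: 0000 (length 4)
  E: 1 (length 1)
  I: 0001 (length 4)
Average code length: 78/45 = 1.7333 bits/symbol


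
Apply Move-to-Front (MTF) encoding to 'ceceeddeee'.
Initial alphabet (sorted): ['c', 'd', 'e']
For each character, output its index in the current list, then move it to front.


MTF encoding:
'c': index 0 in ['c', 'd', 'e'] -> ['c', 'd', 'e']
'e': index 2 in ['c', 'd', 'e'] -> ['e', 'c', 'd']
'c': index 1 in ['e', 'c', 'd'] -> ['c', 'e', 'd']
'e': index 1 in ['c', 'e', 'd'] -> ['e', 'c', 'd']
'e': index 0 in ['e', 'c', 'd'] -> ['e', 'c', 'd']
'd': index 2 in ['e', 'c', 'd'] -> ['d', 'e', 'c']
'd': index 0 in ['d', 'e', 'c'] -> ['d', 'e', 'c']
'e': index 1 in ['d', 'e', 'c'] -> ['e', 'd', 'c']
'e': index 0 in ['e', 'd', 'c'] -> ['e', 'd', 'c']
'e': index 0 in ['e', 'd', 'c'] -> ['e', 'd', 'c']


Output: [0, 2, 1, 1, 0, 2, 0, 1, 0, 0]


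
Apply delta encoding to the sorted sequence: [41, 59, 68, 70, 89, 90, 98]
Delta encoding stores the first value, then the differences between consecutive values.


First value: 41
Deltas:
  59 - 41 = 18
  68 - 59 = 9
  70 - 68 = 2
  89 - 70 = 19
  90 - 89 = 1
  98 - 90 = 8


Delta encoded: [41, 18, 9, 2, 19, 1, 8]


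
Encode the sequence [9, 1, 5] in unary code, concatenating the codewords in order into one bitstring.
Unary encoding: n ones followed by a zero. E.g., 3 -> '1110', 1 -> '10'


Encode each number as n ones followed by a terminating 0:
  9 -> 1111111110 (10 bits)
  1 -> 10 (2 bits)
  5 -> 111110 (6 bits)
Total length = 10 + 2 + 6 = 18 bits.

Unary([9, 1, 5]) = 111111111010111110 (18 bits)


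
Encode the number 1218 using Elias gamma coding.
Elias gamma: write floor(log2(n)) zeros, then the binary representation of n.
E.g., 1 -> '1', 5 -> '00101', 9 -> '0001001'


num_bits = floor(log2(1218)) + 1 = 11
leading_zeros = num_bits - 1 = 10
binary(1218) = 10011000010

Elias gamma(1218) = '0000000000' + '10011000010' = 000000000010011000010 (21 bits)


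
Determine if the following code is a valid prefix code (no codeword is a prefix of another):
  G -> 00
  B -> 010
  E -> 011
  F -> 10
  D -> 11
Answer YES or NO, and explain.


Checking each pair (does one codeword prefix another?):
  G='00' vs B='010': no prefix
  G='00' vs E='011': no prefix
  G='00' vs F='10': no prefix
  G='00' vs D='11': no prefix
  B='010' vs G='00': no prefix
  B='010' vs E='011': no prefix
  B='010' vs F='10': no prefix
  B='010' vs D='11': no prefix
  E='011' vs G='00': no prefix
  E='011' vs B='010': no prefix
  E='011' vs F='10': no prefix
  E='011' vs D='11': no prefix
  F='10' vs G='00': no prefix
  F='10' vs B='010': no prefix
  F='10' vs E='011': no prefix
  F='10' vs D='11': no prefix
  D='11' vs G='00': no prefix
  D='11' vs B='010': no prefix
  D='11' vs E='011': no prefix
  D='11' vs F='10': no prefix
No violation found over all pairs.

YES -- this is a valid prefix code. No codeword is a prefix of any other codeword.


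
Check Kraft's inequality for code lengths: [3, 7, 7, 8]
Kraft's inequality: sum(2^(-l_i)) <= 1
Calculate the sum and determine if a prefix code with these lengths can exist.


Sum = 2^(-3) + 2^(-7) + 2^(-7) + 2^(-8)
    = 0.125 + 0.0078125 + 0.0078125 + 0.00390625
    = 37/256 = 0.14453125
Since 0.14453125 <= 1, Kraft's inequality IS satisfied.
A prefix code with these lengths CAN exist.

Kraft sum = 0.14453125. Satisfied.


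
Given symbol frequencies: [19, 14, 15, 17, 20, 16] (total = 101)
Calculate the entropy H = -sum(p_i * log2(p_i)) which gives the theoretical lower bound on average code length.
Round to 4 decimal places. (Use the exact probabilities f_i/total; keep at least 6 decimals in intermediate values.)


Per-symbol terms -p_i * log2(p_i) with p_i = f_i/101:
  p = 19/101 = 0.188119: log2(p) = -2.410284, -p*log2(p) = 0.453420
  p = 14/101 = 0.138614: log2(p) = -2.850857, -p*log2(p) = 0.395168
  p = 15/101 = 0.148515: log2(p) = -2.751321, -p*log2(p) = 0.408612
  p = 17/101 = 0.168317: log2(p) = -2.570749, -p*log2(p) = 0.432700
  p = 20/101 = 0.198020: log2(p) = -2.336283, -p*log2(p) = 0.462630
  p = 16/101 = 0.158416: log2(p) = -2.658211, -p*log2(p) = 0.421103
H = 0.453420 + 0.395168 + 0.408612 + 0.432700 + 0.462630 + 0.421103 = 2.573633

H = 2.5736 bits/symbol


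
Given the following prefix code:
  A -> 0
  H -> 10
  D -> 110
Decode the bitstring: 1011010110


Decoding step by step:
Bits 10 -> H
Bits 110 -> D
Bits 10 -> H
Bits 110 -> D


Decoded message: HDHD


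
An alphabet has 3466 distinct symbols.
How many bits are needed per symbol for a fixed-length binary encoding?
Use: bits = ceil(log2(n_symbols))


log2(3466) = 11.7591
Bracket: 2^11 = 2048 < 3466 <= 2^12 = 4096
So ceil(log2(3466)) = 12

bits = ceil(log2(3466)) = ceil(11.7591) = 12 bits


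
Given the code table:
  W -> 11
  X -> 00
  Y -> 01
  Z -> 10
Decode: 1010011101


Decoding:
10 -> Z
10 -> Z
01 -> Y
11 -> W
01 -> Y


Result: ZZYWY


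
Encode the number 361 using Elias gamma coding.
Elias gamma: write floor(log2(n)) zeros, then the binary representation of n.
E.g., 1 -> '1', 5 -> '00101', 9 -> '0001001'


num_bits = floor(log2(361)) + 1 = 9
leading_zeros = num_bits - 1 = 8
binary(361) = 101101001

Elias gamma(361) = '00000000' + '101101001' = 00000000101101001 (17 bits)


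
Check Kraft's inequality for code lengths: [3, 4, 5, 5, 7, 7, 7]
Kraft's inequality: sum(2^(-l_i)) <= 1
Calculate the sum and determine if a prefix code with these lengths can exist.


Sum = 2^(-3) + 2^(-4) + 2^(-5) + 2^(-5) + 2^(-7) + 2^(-7) + 2^(-7)
    = 0.125 + 0.0625 + 0.03125 + 0.03125 + 0.0078125 + 0.0078125 + 0.0078125
    = 35/128 = 0.2734375
Since 0.2734375 <= 1, Kraft's inequality IS satisfied.
A prefix code with these lengths CAN exist.

Kraft sum = 0.2734375. Satisfied.


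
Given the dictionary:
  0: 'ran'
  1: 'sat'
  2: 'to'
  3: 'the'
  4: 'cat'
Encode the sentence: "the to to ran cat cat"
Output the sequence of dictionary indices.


Look up each word in the dictionary:
  'the' -> 3
  'to' -> 2
  'to' -> 2
  'ran' -> 0
  'cat' -> 4
  'cat' -> 4

Encoded: [3, 2, 2, 0, 4, 4]


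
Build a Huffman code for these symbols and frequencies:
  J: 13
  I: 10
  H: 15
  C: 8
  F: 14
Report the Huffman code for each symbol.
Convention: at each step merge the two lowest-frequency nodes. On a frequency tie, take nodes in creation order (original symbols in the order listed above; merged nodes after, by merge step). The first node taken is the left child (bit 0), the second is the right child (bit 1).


Huffman tree construction:
Step 1: Merge C(8) + I(10) = 18
Step 2: Merge J(13) + F(14) = 27
Step 3: Merge H(15) + (C+I)(18) = 33
Step 4: Merge (J+F)(27) + (H+(C+I))(33) = 60
Read each symbol's code off the tree from the root (left child = 0, right child = 1).

Codes:
  J: 00 (length 2)
  I: 111 (length 3)
  H: 10 (length 2)
  C: 110 (length 3)
  F: 01 (length 2)
Average code length: 138/60 = 2.3000 bits/symbol


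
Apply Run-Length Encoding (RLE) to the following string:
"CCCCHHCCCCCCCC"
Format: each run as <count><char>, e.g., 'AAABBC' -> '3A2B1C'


Scanning runs left to right:
  i=0: run of 'C' x 4 -> '4C'
  i=4: run of 'H' x 2 -> '2H'
  i=6: run of 'C' x 8 -> '8C'

RLE = 4C2H8C


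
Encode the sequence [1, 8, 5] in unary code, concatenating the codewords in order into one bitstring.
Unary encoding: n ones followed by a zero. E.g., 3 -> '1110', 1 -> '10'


Encode each number as n ones followed by a terminating 0:
  1 -> 10 (2 bits)
  8 -> 111111110 (9 bits)
  5 -> 111110 (6 bits)
Total length = 2 + 9 + 6 = 17 bits.

Unary([1, 8, 5]) = 10111111110111110 (17 bits)


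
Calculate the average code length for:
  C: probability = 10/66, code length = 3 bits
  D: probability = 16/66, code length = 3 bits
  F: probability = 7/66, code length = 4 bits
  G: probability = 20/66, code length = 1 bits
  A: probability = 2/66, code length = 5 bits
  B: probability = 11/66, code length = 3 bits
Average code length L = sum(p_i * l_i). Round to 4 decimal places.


Weighted contributions p_i * l_i:
  C: (10/66) * 3 = 30/66
  D: (16/66) * 3 = 48/66
  F: (7/66) * 4 = 28/66
  G: (20/66) * 1 = 20/66
  A: (2/66) * 5 = 10/66
  B: (11/66) * 3 = 33/66
Sum = (30 + 48 + 28 + 20 + 10 + 33)/66 = 169/66

L = 169/66 = 2.5606 bits/symbol


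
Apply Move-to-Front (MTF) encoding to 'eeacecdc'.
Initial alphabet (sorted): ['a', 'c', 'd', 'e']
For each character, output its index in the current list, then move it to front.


MTF encoding:
'e': index 3 in ['a', 'c', 'd', 'e'] -> ['e', 'a', 'c', 'd']
'e': index 0 in ['e', 'a', 'c', 'd'] -> ['e', 'a', 'c', 'd']
'a': index 1 in ['e', 'a', 'c', 'd'] -> ['a', 'e', 'c', 'd']
'c': index 2 in ['a', 'e', 'c', 'd'] -> ['c', 'a', 'e', 'd']
'e': index 2 in ['c', 'a', 'e', 'd'] -> ['e', 'c', 'a', 'd']
'c': index 1 in ['e', 'c', 'a', 'd'] -> ['c', 'e', 'a', 'd']
'd': index 3 in ['c', 'e', 'a', 'd'] -> ['d', 'c', 'e', 'a']
'c': index 1 in ['d', 'c', 'e', 'a'] -> ['c', 'd', 'e', 'a']


Output: [3, 0, 1, 2, 2, 1, 3, 1]


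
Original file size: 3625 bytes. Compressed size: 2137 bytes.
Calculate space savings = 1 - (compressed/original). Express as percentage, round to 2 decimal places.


ratio = compressed/original = 2137/3625 = 0.589517
savings = 1 - ratio = 1 - 0.589517 = 0.410483
as a percentage: 0.410483 * 100 = 41.05%

Space savings = 1 - 2137/3625 = 41.05%


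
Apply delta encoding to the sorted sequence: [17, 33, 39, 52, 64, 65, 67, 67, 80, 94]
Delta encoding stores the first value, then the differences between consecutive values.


First value: 17
Deltas:
  33 - 17 = 16
  39 - 33 = 6
  52 - 39 = 13
  64 - 52 = 12
  65 - 64 = 1
  67 - 65 = 2
  67 - 67 = 0
  80 - 67 = 13
  94 - 80 = 14


Delta encoded: [17, 16, 6, 13, 12, 1, 2, 0, 13, 14]


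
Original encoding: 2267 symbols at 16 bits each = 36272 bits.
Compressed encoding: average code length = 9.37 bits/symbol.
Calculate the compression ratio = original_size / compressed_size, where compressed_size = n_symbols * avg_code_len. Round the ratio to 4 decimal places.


original_size = n_symbols * orig_bits = 2267 * 16 = 36272 bits
compressed_size = n_symbols * avg_code_len = 2267 * 9.37 = 21241.79 bits
ratio = original_size / compressed_size = 36272 / 21241.79 = 1.7076

Compression ratio = 1.7076


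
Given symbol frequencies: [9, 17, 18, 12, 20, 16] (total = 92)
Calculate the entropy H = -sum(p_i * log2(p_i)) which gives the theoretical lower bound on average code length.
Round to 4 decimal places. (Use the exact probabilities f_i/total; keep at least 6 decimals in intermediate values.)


Per-symbol terms -p_i * log2(p_i) with p_i = f_i/92:
  p = 9/92 = 0.097826: log2(p) = -3.353637, -p*log2(p) = 0.328073
  p = 17/92 = 0.184783: log2(p) = -2.436099, -p*log2(p) = 0.450149
  p = 18/92 = 0.195652: log2(p) = -2.353637, -p*log2(p) = 0.460494
  p = 12/92 = 0.130435: log2(p) = -2.938599, -p*log2(p) = 0.383296
  p = 20/92 = 0.217391: log2(p) = -2.201634, -p*log2(p) = 0.478616
  p = 16/92 = 0.173913: log2(p) = -2.523562, -p*log2(p) = 0.438880
H = 0.328073 + 0.450149 + 0.460494 + 0.383296 + 0.478616 + 0.438880 = 2.539508

H = 2.5395 bits/symbol


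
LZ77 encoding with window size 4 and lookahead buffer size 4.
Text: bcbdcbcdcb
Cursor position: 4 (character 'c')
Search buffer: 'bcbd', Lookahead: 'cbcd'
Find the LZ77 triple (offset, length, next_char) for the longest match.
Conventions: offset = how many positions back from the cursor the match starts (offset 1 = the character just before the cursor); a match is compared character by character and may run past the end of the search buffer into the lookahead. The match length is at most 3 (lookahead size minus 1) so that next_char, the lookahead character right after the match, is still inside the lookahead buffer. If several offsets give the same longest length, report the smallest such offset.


Try each offset into the search buffer:
  offset=1 (pos 3, char 'd'): match length 0
  offset=2 (pos 2, char 'b'): match length 0
  offset=3 (pos 1, char 'c'): match length 2
  offset=4 (pos 0, char 'b'): match length 0
Longest match has length 2 at offset 3.
next_char = character at position 4 + 2 = 6 -> 'c'

Best match: offset=3, length=2 (matching 'cb' starting at position 1)
LZ77 triple: (3, 2, 'c')


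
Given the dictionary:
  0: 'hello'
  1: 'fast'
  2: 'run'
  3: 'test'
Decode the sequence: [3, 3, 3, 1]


Look up each index in the dictionary:
  3 -> 'test'
  3 -> 'test'
  3 -> 'test'
  1 -> 'fast'

Decoded: "test test test fast"


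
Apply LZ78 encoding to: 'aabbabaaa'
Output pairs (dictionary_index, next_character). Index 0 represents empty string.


LZ78 encoding steps:
Dictionary: {0: ''}
Step 1: w='' (idx 0), next='a' -> output (0, 'a'), add 'a' as idx 1
Step 2: w='a' (idx 1), next='b' -> output (1, 'b'), add 'ab' as idx 2
Step 3: w='' (idx 0), next='b' -> output (0, 'b'), add 'b' as idx 3
Step 4: w='ab' (idx 2), next='a' -> output (2, 'a'), add 'aba' as idx 4
Step 5: w='a' (idx 1), next='a' -> output (1, 'a'), add 'aa' as idx 5


Encoded: [(0, 'a'), (1, 'b'), (0, 'b'), (2, 'a'), (1, 'a')]


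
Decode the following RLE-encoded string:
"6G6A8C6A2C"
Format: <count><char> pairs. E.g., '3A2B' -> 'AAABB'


Expanding each <count><char> pair:
  6G -> 'GGGGGG'
  6A -> 'AAAAAA'
  8C -> 'CCCCCCCC'
  6A -> 'AAAAAA'
  2C -> 'CC'

Decoded = GGGGGGAAAAAACCCCCCCCAAAAAACC


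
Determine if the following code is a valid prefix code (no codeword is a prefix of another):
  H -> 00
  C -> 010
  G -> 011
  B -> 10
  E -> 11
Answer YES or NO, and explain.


Checking each pair (does one codeword prefix another?):
  H='00' vs C='010': no prefix
  H='00' vs G='011': no prefix
  H='00' vs B='10': no prefix
  H='00' vs E='11': no prefix
  C='010' vs H='00': no prefix
  C='010' vs G='011': no prefix
  C='010' vs B='10': no prefix
  C='010' vs E='11': no prefix
  G='011' vs H='00': no prefix
  G='011' vs C='010': no prefix
  G='011' vs B='10': no prefix
  G='011' vs E='11': no prefix
  B='10' vs H='00': no prefix
  B='10' vs C='010': no prefix
  B='10' vs G='011': no prefix
  B='10' vs E='11': no prefix
  E='11' vs H='00': no prefix
  E='11' vs C='010': no prefix
  E='11' vs G='011': no prefix
  E='11' vs B='10': no prefix
No violation found over all pairs.

YES -- this is a valid prefix code. No codeword is a prefix of any other codeword.


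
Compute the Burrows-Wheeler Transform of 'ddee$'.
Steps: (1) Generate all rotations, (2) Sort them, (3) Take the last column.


Rotations (sorted):
  0: $ddee -> last char: e
  1: ddee$ -> last char: $
  2: dee$d -> last char: d
  3: e$dde -> last char: e
  4: ee$dd -> last char: d


BWT = e$ded


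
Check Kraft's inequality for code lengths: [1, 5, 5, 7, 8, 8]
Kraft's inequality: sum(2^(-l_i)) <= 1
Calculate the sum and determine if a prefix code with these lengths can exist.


Sum = 2^(-1) + 2^(-5) + 2^(-5) + 2^(-7) + 2^(-8) + 2^(-8)
    = 0.5 + 0.03125 + 0.03125 + 0.0078125 + 0.00390625 + 0.00390625
    = 148/256 = 0.578125
Since 0.578125 <= 1, Kraft's inequality IS satisfied.
A prefix code with these lengths CAN exist.

Kraft sum = 0.578125. Satisfied.


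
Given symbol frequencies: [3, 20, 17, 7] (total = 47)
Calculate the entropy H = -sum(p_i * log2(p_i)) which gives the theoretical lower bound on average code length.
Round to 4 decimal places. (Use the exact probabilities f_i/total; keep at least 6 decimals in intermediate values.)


Per-symbol terms -p_i * log2(p_i) with p_i = f_i/47:
  p = 3/47 = 0.063830: log2(p) = -3.969626, -p*log2(p) = 0.253380
  p = 20/47 = 0.425532: log2(p) = -1.232661, -p*log2(p) = 0.524536
  p = 17/47 = 0.361702: log2(p) = -1.467126, -p*log2(p) = 0.530663
  p = 7/47 = 0.148936: log2(p) = -2.747234, -p*log2(p) = 0.409163
H = 0.253380 + 0.524536 + 0.530663 + 0.409163 = 1.717742

H = 1.7177 bits/symbol


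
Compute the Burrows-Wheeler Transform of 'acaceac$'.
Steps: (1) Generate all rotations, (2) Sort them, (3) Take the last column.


Rotations (sorted):
  0: $acaceac -> last char: c
  1: ac$acace -> last char: e
  2: acaceac$ -> last char: $
  3: aceac$ac -> last char: c
  4: c$acacea -> last char: a
  5: caceac$a -> last char: a
  6: ceac$aca -> last char: a
  7: eac$acac -> last char: c


BWT = ce$caaac


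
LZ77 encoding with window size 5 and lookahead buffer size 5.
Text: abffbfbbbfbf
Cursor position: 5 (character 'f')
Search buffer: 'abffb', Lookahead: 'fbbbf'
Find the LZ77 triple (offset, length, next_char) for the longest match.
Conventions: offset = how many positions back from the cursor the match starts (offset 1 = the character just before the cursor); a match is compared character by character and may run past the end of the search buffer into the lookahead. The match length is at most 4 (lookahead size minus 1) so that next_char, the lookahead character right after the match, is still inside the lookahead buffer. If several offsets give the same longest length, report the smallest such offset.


Try each offset into the search buffer:
  offset=1 (pos 4, char 'b'): match length 0
  offset=2 (pos 3, char 'f'): match length 2
  offset=3 (pos 2, char 'f'): match length 1
  offset=4 (pos 1, char 'b'): match length 0
  offset=5 (pos 0, char 'a'): match length 0
Longest match has length 2 at offset 2.
next_char = character at position 5 + 2 = 7 -> 'b'

Best match: offset=2, length=2 (matching 'fb' starting at position 3)
LZ77 triple: (2, 2, 'b')


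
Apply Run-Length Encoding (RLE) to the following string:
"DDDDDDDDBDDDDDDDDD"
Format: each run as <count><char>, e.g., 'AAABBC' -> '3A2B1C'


Scanning runs left to right:
  i=0: run of 'D' x 8 -> '8D'
  i=8: run of 'B' x 1 -> '1B'
  i=9: run of 'D' x 9 -> '9D'

RLE = 8D1B9D


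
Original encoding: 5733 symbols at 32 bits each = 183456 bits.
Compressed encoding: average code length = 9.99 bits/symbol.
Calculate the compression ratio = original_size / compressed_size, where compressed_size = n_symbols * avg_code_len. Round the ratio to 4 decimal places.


original_size = n_symbols * orig_bits = 5733 * 32 = 183456 bits
compressed_size = n_symbols * avg_code_len = 5733 * 9.99 = 57272.67 bits
ratio = original_size / compressed_size = 183456 / 57272.67 = 3.2032

Compression ratio = 3.2032


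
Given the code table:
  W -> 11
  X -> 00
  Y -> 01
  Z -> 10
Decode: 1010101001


Decoding:
10 -> Z
10 -> Z
10 -> Z
10 -> Z
01 -> Y


Result: ZZZZY


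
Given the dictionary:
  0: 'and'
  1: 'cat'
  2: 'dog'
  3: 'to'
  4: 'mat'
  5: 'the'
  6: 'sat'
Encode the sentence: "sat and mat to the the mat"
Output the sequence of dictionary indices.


Look up each word in the dictionary:
  'sat' -> 6
  'and' -> 0
  'mat' -> 4
  'to' -> 3
  'the' -> 5
  'the' -> 5
  'mat' -> 4

Encoded: [6, 0, 4, 3, 5, 5, 4]


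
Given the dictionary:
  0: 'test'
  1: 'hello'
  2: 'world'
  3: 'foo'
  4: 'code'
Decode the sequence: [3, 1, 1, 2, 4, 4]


Look up each index in the dictionary:
  3 -> 'foo'
  1 -> 'hello'
  1 -> 'hello'
  2 -> 'world'
  4 -> 'code'
  4 -> 'code'

Decoded: "foo hello hello world code code"


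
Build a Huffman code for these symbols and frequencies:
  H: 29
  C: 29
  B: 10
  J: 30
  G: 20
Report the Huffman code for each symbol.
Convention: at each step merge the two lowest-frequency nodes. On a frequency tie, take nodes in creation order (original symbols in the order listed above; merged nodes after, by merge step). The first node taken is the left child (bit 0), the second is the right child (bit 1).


Huffman tree construction:
Step 1: Merge B(10) + G(20) = 30
Step 2: Merge H(29) + C(29) = 58
Step 3: Merge J(30) + (B+G)(30) = 60
Step 4: Merge (H+C)(58) + (J+(B+G))(60) = 118
Read each symbol's code off the tree from the root (left child = 0, right child = 1).

Codes:
  H: 00 (length 2)
  C: 01 (length 2)
  B: 110 (length 3)
  J: 10 (length 2)
  G: 111 (length 3)
Average code length: 266/118 = 2.2542 bits/symbol


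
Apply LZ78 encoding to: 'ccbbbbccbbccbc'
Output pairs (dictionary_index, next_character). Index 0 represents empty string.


LZ78 encoding steps:
Dictionary: {0: ''}
Step 1: w='' (idx 0), next='c' -> output (0, 'c'), add 'c' as idx 1
Step 2: w='c' (idx 1), next='b' -> output (1, 'b'), add 'cb' as idx 2
Step 3: w='' (idx 0), next='b' -> output (0, 'b'), add 'b' as idx 3
Step 4: w='b' (idx 3), next='b' -> output (3, 'b'), add 'bb' as idx 4
Step 5: w='c' (idx 1), next='c' -> output (1, 'c'), add 'cc' as idx 5
Step 6: w='bb' (idx 4), next='c' -> output (4, 'c'), add 'bbc' as idx 6
Step 7: w='cb' (idx 2), next='c' -> output (2, 'c'), add 'cbc' as idx 7


Encoded: [(0, 'c'), (1, 'b'), (0, 'b'), (3, 'b'), (1, 'c'), (4, 'c'), (2, 'c')]


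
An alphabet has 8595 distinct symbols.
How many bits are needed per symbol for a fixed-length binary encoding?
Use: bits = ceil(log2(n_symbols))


log2(8595) = 13.0693
Bracket: 2^13 = 8192 < 8595 <= 2^14 = 16384
So ceil(log2(8595)) = 14

bits = ceil(log2(8595)) = ceil(13.0693) = 14 bits


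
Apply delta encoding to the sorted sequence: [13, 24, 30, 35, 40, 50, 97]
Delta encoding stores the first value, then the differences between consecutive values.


First value: 13
Deltas:
  24 - 13 = 11
  30 - 24 = 6
  35 - 30 = 5
  40 - 35 = 5
  50 - 40 = 10
  97 - 50 = 47


Delta encoded: [13, 11, 6, 5, 5, 10, 47]


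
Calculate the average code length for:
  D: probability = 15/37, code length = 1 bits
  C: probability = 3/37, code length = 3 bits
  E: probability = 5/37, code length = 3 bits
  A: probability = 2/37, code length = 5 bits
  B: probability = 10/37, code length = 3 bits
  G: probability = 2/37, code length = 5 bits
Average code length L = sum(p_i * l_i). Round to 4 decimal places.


Weighted contributions p_i * l_i:
  D: (15/37) * 1 = 15/37
  C: (3/37) * 3 = 9/37
  E: (5/37) * 3 = 15/37
  A: (2/37) * 5 = 10/37
  B: (10/37) * 3 = 30/37
  G: (2/37) * 5 = 10/37
Sum = (15 + 9 + 15 + 10 + 30 + 10)/37 = 89/37

L = 89/37 = 2.4054 bits/symbol


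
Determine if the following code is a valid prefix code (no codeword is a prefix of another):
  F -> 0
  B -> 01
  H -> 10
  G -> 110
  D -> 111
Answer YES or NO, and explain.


Checking each pair (does one codeword prefix another?):
  F='0' vs B='01': prefix -- VIOLATION

NO -- this is NOT a valid prefix code. F (0) is a prefix of B (01).


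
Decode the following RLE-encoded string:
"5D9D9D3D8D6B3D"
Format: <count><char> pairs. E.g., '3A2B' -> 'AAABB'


Expanding each <count><char> pair:
  5D -> 'DDDDD'
  9D -> 'DDDDDDDDD'
  9D -> 'DDDDDDDDD'
  3D -> 'DDD'
  8D -> 'DDDDDDDD'
  6B -> 'BBBBBB'
  3D -> 'DDD'

Decoded = DDDDDDDDDDDDDDDDDDDDDDDDDDDDDDDDDDBBBBBBDDD


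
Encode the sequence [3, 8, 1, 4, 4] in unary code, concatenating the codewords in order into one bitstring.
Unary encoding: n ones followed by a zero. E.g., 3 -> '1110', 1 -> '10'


Encode each number as n ones followed by a terminating 0:
  3 -> 1110 (4 bits)
  8 -> 111111110 (9 bits)
  1 -> 10 (2 bits)
  4 -> 11110 (5 bits)
  4 -> 11110 (5 bits)
Total length = 4 + 9 + 2 + 5 + 5 = 25 bits.

Unary([3, 8, 1, 4, 4]) = 1110111111110101111011110 (25 bits)


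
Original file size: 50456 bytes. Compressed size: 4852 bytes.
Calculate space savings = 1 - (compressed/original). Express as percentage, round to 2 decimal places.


ratio = compressed/original = 4852/50456 = 0.096163
savings = 1 - ratio = 1 - 0.096163 = 0.903837
as a percentage: 0.903837 * 100 = 90.38%

Space savings = 1 - 4852/50456 = 90.38%


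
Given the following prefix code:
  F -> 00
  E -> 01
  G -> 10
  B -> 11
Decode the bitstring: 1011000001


Decoding step by step:
Bits 10 -> G
Bits 11 -> B
Bits 00 -> F
Bits 00 -> F
Bits 01 -> E


Decoded message: GBFFE


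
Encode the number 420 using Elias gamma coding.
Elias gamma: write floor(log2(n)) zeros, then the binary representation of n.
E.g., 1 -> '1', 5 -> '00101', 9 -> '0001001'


num_bits = floor(log2(420)) + 1 = 9
leading_zeros = num_bits - 1 = 8
binary(420) = 110100100

Elias gamma(420) = '00000000' + '110100100' = 00000000110100100 (17 bits)


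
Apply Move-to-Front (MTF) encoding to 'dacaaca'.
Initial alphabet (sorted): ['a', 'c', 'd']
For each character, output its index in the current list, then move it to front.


MTF encoding:
'd': index 2 in ['a', 'c', 'd'] -> ['d', 'a', 'c']
'a': index 1 in ['d', 'a', 'c'] -> ['a', 'd', 'c']
'c': index 2 in ['a', 'd', 'c'] -> ['c', 'a', 'd']
'a': index 1 in ['c', 'a', 'd'] -> ['a', 'c', 'd']
'a': index 0 in ['a', 'c', 'd'] -> ['a', 'c', 'd']
'c': index 1 in ['a', 'c', 'd'] -> ['c', 'a', 'd']
'a': index 1 in ['c', 'a', 'd'] -> ['a', 'c', 'd']


Output: [2, 1, 2, 1, 0, 1, 1]


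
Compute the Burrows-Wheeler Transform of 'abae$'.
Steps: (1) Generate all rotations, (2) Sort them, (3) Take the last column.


Rotations (sorted):
  0: $abae -> last char: e
  1: abae$ -> last char: $
  2: ae$ab -> last char: b
  3: bae$a -> last char: a
  4: e$aba -> last char: a


BWT = e$baa


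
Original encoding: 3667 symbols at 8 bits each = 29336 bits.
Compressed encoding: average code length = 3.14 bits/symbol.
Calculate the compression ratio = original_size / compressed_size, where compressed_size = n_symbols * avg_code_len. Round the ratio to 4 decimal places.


original_size = n_symbols * orig_bits = 3667 * 8 = 29336 bits
compressed_size = n_symbols * avg_code_len = 3667 * 3.14 = 11514.38 bits
ratio = original_size / compressed_size = 29336 / 11514.38 = 2.5478

Compression ratio = 2.5478


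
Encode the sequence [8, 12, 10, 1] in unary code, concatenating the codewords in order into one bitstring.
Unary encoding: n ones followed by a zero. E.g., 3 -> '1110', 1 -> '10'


Encode each number as n ones followed by a terminating 0:
  8 -> 111111110 (9 bits)
  12 -> 1111111111110 (13 bits)
  10 -> 11111111110 (11 bits)
  1 -> 10 (2 bits)
Total length = 9 + 13 + 11 + 2 = 35 bits.

Unary([8, 12, 10, 1]) = 11111111011111111111101111111111010 (35 bits)


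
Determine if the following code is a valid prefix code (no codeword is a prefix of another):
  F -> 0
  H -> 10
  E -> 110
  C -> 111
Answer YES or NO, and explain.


Checking each pair (does one codeword prefix another?):
  F='0' vs H='10': no prefix
  F='0' vs E='110': no prefix
  F='0' vs C='111': no prefix
  H='10' vs F='0': no prefix
  H='10' vs E='110': no prefix
  H='10' vs C='111': no prefix
  E='110' vs F='0': no prefix
  E='110' vs H='10': no prefix
  E='110' vs C='111': no prefix
  C='111' vs F='0': no prefix
  C='111' vs H='10': no prefix
  C='111' vs E='110': no prefix
No violation found over all pairs.

YES -- this is a valid prefix code. No codeword is a prefix of any other codeword.


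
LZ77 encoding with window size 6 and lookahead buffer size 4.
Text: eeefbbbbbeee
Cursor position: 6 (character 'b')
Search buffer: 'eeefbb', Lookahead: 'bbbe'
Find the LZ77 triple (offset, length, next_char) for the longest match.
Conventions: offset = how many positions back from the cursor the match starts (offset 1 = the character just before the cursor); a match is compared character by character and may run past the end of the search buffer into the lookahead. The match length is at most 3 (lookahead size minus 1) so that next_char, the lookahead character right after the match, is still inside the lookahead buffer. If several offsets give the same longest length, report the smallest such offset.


Try each offset into the search buffer:
  offset=1 (pos 5, char 'b'): match length 3
  offset=2 (pos 4, char 'b'): match length 3
  offset=3 (pos 3, char 'f'): match length 0
  offset=4 (pos 2, char 'e'): match length 0
  offset=5 (pos 1, char 'e'): match length 0
  offset=6 (pos 0, char 'e'): match length 0
Longest match has length 3, found at offsets 1, 2; take the smallest, offset 1.
next_char = character at position 6 + 3 = 9 -> 'e'

Best match: offset=1, length=3 (matching 'bbb' starting at position 5)
LZ77 triple: (1, 3, 'e')


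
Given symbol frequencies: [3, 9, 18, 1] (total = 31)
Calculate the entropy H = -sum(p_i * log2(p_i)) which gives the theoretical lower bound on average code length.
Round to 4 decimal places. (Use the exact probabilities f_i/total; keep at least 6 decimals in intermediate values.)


Per-symbol terms -p_i * log2(p_i) with p_i = f_i/31:
  p = 3/31 = 0.096774: log2(p) = -3.369234, -p*log2(p) = 0.326055
  p = 9/31 = 0.290323: log2(p) = -1.784271, -p*log2(p) = 0.518014
  p = 18/31 = 0.580645: log2(p) = -0.784271, -p*log2(p) = 0.455383
  p = 1/31 = 0.032258: log2(p) = -4.954196, -p*log2(p) = 0.159813
H = 0.326055 + 0.518014 + 0.455383 + 0.159813 = 1.459265

H = 1.4593 bits/symbol


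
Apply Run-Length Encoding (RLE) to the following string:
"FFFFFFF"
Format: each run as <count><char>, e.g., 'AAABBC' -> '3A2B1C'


Scanning runs left to right:
  i=0: run of 'F' x 7 -> '7F'

RLE = 7F


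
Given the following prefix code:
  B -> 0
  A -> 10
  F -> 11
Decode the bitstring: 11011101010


Decoding step by step:
Bits 11 -> F
Bits 0 -> B
Bits 11 -> F
Bits 10 -> A
Bits 10 -> A
Bits 10 -> A


Decoded message: FBFAAA


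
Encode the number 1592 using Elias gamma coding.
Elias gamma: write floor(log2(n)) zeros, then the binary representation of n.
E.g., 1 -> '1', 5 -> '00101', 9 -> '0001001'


num_bits = floor(log2(1592)) + 1 = 11
leading_zeros = num_bits - 1 = 10
binary(1592) = 11000111000

Elias gamma(1592) = '0000000000' + '11000111000' = 000000000011000111000 (21 bits)


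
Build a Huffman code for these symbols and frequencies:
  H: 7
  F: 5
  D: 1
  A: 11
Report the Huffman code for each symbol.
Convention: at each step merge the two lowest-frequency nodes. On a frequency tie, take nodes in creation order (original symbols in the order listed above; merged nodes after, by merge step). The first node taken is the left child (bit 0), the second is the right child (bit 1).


Huffman tree construction:
Step 1: Merge D(1) + F(5) = 6
Step 2: Merge (D+F)(6) + H(7) = 13
Step 3: Merge A(11) + ((D+F)+H)(13) = 24
Read each symbol's code off the tree from the root (left child = 0, right child = 1).

Codes:
  H: 11 (length 2)
  F: 101 (length 3)
  D: 100 (length 3)
  A: 0 (length 1)
Average code length: 43/24 = 1.7917 bits/symbol


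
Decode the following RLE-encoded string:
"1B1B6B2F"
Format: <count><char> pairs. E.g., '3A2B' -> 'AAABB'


Expanding each <count><char> pair:
  1B -> 'B'
  1B -> 'B'
  6B -> 'BBBBBB'
  2F -> 'FF'

Decoded = BBBBBBBBFF


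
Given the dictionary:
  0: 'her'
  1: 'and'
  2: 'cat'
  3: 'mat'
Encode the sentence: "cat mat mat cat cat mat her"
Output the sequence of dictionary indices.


Look up each word in the dictionary:
  'cat' -> 2
  'mat' -> 3
  'mat' -> 3
  'cat' -> 2
  'cat' -> 2
  'mat' -> 3
  'her' -> 0

Encoded: [2, 3, 3, 2, 2, 3, 0]


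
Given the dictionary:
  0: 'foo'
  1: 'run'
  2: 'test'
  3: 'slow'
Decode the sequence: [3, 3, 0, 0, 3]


Look up each index in the dictionary:
  3 -> 'slow'
  3 -> 'slow'
  0 -> 'foo'
  0 -> 'foo'
  3 -> 'slow'

Decoded: "slow slow foo foo slow"


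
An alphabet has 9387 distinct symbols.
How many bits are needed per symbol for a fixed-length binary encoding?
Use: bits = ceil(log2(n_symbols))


log2(9387) = 13.1964
Bracket: 2^13 = 8192 < 9387 <= 2^14 = 16384
So ceil(log2(9387)) = 14

bits = ceil(log2(9387)) = ceil(13.1964) = 14 bits


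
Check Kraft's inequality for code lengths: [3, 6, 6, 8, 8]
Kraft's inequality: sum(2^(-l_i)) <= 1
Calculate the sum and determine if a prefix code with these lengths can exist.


Sum = 2^(-3) + 2^(-6) + 2^(-6) + 2^(-8) + 2^(-8)
    = 0.125 + 0.015625 + 0.015625 + 0.00390625 + 0.00390625
    = 42/256 = 0.1640625
Since 0.1640625 <= 1, Kraft's inequality IS satisfied.
A prefix code with these lengths CAN exist.

Kraft sum = 0.1640625. Satisfied.


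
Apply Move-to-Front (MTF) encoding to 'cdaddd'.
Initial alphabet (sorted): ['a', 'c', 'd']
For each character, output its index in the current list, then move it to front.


MTF encoding:
'c': index 1 in ['a', 'c', 'd'] -> ['c', 'a', 'd']
'd': index 2 in ['c', 'a', 'd'] -> ['d', 'c', 'a']
'a': index 2 in ['d', 'c', 'a'] -> ['a', 'd', 'c']
'd': index 1 in ['a', 'd', 'c'] -> ['d', 'a', 'c']
'd': index 0 in ['d', 'a', 'c'] -> ['d', 'a', 'c']
'd': index 0 in ['d', 'a', 'c'] -> ['d', 'a', 'c']


Output: [1, 2, 2, 1, 0, 0]


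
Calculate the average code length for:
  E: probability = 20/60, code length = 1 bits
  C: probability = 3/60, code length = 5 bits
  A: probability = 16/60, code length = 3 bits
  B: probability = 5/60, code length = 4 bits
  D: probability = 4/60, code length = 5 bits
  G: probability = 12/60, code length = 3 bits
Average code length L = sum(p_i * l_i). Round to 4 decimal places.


Weighted contributions p_i * l_i:
  E: (20/60) * 1 = 20/60
  C: (3/60) * 5 = 15/60
  A: (16/60) * 3 = 48/60
  B: (5/60) * 4 = 20/60
  D: (4/60) * 5 = 20/60
  G: (12/60) * 3 = 36/60
Sum = (20 + 15 + 48 + 20 + 20 + 36)/60 = 159/60

L = 159/60 = 2.6500 bits/symbol
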